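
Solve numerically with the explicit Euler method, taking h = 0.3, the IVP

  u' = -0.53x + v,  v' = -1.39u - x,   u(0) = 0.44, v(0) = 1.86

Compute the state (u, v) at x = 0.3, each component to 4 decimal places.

0.9980, 1.6765

Euler on (u,v): u_{n+1} = u_n + h·u', v_{n+1} = v_n + h·v'.
0.000000: (0.440000, 1.860000); f=(1.860000, -0.611600) → (0.998000, 1.676520)
(u(0.3), v(0.3)) ≈ (0.9980, 1.6765)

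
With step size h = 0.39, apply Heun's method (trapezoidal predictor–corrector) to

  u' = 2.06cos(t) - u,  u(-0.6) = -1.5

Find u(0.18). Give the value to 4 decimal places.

Heun: k1 = f(t_n, u_n); k2 = f(t_n + h, u_n + h·k1); u_{n+1} = u_n + (h/2)·(k1 + k2).
t=-0.600000, u=-1.500000:
  k1 = f(-0.600000, -1.500000) = 3.200191
  k2 = f(-0.210000, -0.251925) = 2.266669
  u ← -1.500000 + (0.39/2)·(3.200191 + 2.266669) = -0.433962
t=-0.210000, u=-0.433962:
  k1 = f(-0.210000, -0.433962) = 2.448706
  k2 = f(0.180000, 0.521033) = 1.505685
  u ← -0.433962 + (0.39/2)·(2.448706 + 1.505685) = 0.337144
u(0.18) ≈ 0.3371

0.3371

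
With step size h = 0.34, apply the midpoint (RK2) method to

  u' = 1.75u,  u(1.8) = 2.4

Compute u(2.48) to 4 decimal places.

7.5361

Midpoint: k1 = f(x_n, u_n); k2 = f(x_n + h/2, u_n + (h/2)·k1); u_{n+1} = u_n + h·k2.
x=1.800000, u=2.400000:
  k1 = f(1.800000, 2.400000) = 4.200000
  k2 = f(1.970000, 3.114000) = 5.449500
  u ← 2.400000 + 0.34·5.449500 = 4.252830
x=2.140000, u=4.252830:
  k1 = f(2.140000, 4.252830) = 7.442452
  k2 = f(2.310000, 5.518047) = 9.656582
  u ← 4.252830 + 0.34·9.656582 = 7.536068
u(2.48) ≈ 7.5361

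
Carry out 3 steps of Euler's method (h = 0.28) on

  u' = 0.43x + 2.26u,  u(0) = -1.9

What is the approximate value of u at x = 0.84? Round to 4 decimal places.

-8.1484

Euler: u_{n+1} = u_n + h·f(x_n, u_n).
x=0.000000, u=-1.900000: f=-4.294000 → u ← -1.900000 + 0.28·(-4.294000) = -3.102320
x=0.280000, u=-3.102320: f=-6.890843 → u ← -3.102320 + 0.28·(-6.890843) = -5.031756
x=0.560000, u=-5.031756: f=-11.130969 → u ← -5.031756 + 0.28·(-11.130969) = -8.148427
u(0.84) ≈ -8.1484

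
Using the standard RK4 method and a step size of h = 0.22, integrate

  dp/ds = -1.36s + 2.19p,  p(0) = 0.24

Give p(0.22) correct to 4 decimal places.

RK4: k1 = f(s_n, p_n); k2 = f(s_n + h/2, p_n + (h/2)·k1); k3 = f(s_n + h/2, p_n + (h/2)·k2); k4 = f(s_n + h, p_n + h·k3); p_{n+1} = p_n + (h/6)·(k1 + 2k2 + 2k3 + k4).
s=0.000000, p=0.240000:
  k1 = f(0.000000, 0.240000) = 0.525600
  k2 = f(0.110000, 0.297816) = 0.502617
  k3 = f(0.110000, 0.295288) = 0.497080
  k4 = f(0.220000, 0.349358) = 0.465893
  p ← 0.240000 + (0.22/6)·(k1 + 2k2 + 2k3 + k4) = 0.349666
p(0.22) ≈ 0.3497

0.3497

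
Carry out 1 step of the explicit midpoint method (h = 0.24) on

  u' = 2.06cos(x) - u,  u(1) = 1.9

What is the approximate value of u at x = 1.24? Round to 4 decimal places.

1.6821

Midpoint: k1 = f(x_n, u_n); k2 = f(x_n + h/2, u_n + (h/2)·k1); u_{n+1} = u_n + h·k2.
x=1.000000, u=1.900000:
  k1 = f(1.000000, 1.900000) = -0.786977
  k2 = f(1.120000, 1.805563) = -0.908057
  u ← 1.900000 + 0.24·(-0.908057) = 1.682066
u(1.24) ≈ 1.6821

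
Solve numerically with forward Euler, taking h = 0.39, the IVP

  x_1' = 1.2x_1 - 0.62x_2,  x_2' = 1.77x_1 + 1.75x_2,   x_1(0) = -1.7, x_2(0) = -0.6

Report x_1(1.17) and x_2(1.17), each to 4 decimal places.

Euler on (x_1,x_2): x_1_{n+1} = x_1_n + h·x_1', x_2_{n+1} = x_2_n + h·x_2'.
0.000000: (-1.700000, -0.600000); f=(-1.668000, -4.059000) → (-2.350520, -2.183010)
0.390000: (-2.350520, -2.183010); f=(-1.467158, -7.980688) → (-2.922712, -5.295478)
0.780000: (-2.922712, -5.295478); f=(-0.224057, -14.440286) → (-3.010094, -10.927190)
(x_1(1.17), x_2(1.17)) ≈ (-3.0101, -10.9272)

-3.0101, -10.9272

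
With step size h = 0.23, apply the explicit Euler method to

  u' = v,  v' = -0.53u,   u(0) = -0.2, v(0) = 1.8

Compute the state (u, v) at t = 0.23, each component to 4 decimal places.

Euler on (u,v): u_{n+1} = u_n + h·u', v_{n+1} = v_n + h·v'.
0.000000: (-0.200000, 1.800000); f=(1.800000, 0.106000) → (0.214000, 1.824380)
(u(0.23), v(0.23)) ≈ (0.2140, 1.8244)

0.2140, 1.8244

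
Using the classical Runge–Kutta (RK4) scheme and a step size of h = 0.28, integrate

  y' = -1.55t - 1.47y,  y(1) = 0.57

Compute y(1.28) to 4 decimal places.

RK4: k1 = f(t_n, y_n); k2 = f(t_n + h/2, y_n + (h/2)·k1); k3 = f(t_n + h/2, y_n + (h/2)·k2); k4 = f(t_n + h, y_n + h·k3); y_{n+1} = y_n + (h/6)·(k1 + 2k2 + 2k3 + k4).
t=1.000000, y=0.570000:
  k1 = f(1.000000, 0.570000) = -2.387900
  k2 = f(1.140000, 0.235694) = -2.113470
  k3 = f(1.140000, 0.274114) = -2.169948
  k4 = f(1.280000, -0.037585) = -1.928749
  y ← 0.570000 + (0.28/6)·(k1 + 2k2 + 2k3 + k4) = -0.031229
y(1.28) ≈ -0.0312

-0.0312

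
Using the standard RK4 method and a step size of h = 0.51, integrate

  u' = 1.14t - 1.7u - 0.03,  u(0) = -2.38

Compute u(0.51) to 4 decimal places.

RK4: k1 = f(t_n, u_n); k2 = f(t_n + h/2, u_n + (h/2)·k1); k3 = f(t_n + h/2, u_n + (h/2)·k2); k4 = f(t_n + h, u_n + h·k3); u_{n+1} = u_n + (h/6)·(k1 + 2k2 + 2k3 + k4).
t=0.000000, u=-2.380000:
  k1 = f(0.000000, -2.380000) = 4.016000
  k2 = f(0.255000, -1.355920) = 2.565764
  k3 = f(0.255000, -1.725730) = 3.194441
  k4 = f(0.510000, -0.750835) = 1.827819
  u ← -2.380000 + (0.51/6)·(k1 + 2k2 + 2k3 + k4) = -0.904040
u(0.51) ≈ -0.9040

-0.9040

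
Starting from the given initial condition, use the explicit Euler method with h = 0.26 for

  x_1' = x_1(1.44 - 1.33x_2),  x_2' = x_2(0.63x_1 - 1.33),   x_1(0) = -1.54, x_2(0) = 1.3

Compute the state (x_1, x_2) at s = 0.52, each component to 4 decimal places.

Euler on (x_1,x_2): x_1_{n+1} = x_1_n + h·x_1', x_2_{n+1} = x_2_n + h·x_2'.
0.000000: (-1.540000, 1.300000); f=(0.445060, -2.990260) → (-1.424284, 0.522532)
0.260000: (-1.424284, 0.522532); f=(-1.061137, -1.163836) → (-1.700180, 0.219935)
(x_1(0.52), x_2(0.52)) ≈ (-1.7002, 0.2199)

-1.7002, 0.2199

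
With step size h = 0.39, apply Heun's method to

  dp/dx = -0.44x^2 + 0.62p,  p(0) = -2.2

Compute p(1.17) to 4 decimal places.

-4.8078

Heun: k1 = f(x_n, p_n); k2 = f(x_n + h, p_n + h·k1); p_{n+1} = p_n + (h/2)·(k1 + k2).
x=0.000000, p=-2.200000:
  k1 = f(0.000000, -2.200000) = -1.364000
  k2 = f(0.390000, -2.731960) = -1.760739
  p ← -2.200000 + (0.39/2)·(-1.364000 + (-1.760739)) = -2.809324
x=0.390000, p=-2.809324:
  k1 = f(0.390000, -2.809324) = -1.808705
  k2 = f(0.780000, -3.514719) = -2.446822
  p ← -2.809324 + (0.39/2)·(-1.808705 + (-2.446822)) = -3.639152
x=0.780000, p=-3.639152:
  k1 = f(0.780000, -3.639152) = -2.523970
  k2 = f(1.170000, -4.623500) = -3.468886
  p ← -3.639152 + (0.39/2)·(-2.523970 + (-3.468886)) = -4.807759
p(1.17) ≈ -4.8078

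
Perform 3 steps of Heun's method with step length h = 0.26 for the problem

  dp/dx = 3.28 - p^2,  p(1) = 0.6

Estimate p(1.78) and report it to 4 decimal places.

Heun: k1 = f(x_n, p_n); k2 = f(x_n + h, p_n + h·k1); p_{n+1} = p_n + (h/2)·(k1 + k2).
x=1.000000, p=0.600000:
  k1 = f(1.000000, 0.600000) = 2.920000
  k2 = f(1.260000, 1.359200) = 1.432575
  p ← 0.600000 + (0.26/2)·(2.920000 + 1.432575) = 1.165835
x=1.260000, p=1.165835:
  k1 = f(1.260000, 1.165835) = 1.920829
  k2 = f(1.520000, 1.665250) = 0.506941
  p ← 1.165835 + (0.26/2)·(1.920829 + 0.506941) = 1.481445
x=1.520000, p=1.481445:
  k1 = f(1.520000, 1.481445) = 1.085321
  k2 = f(1.780000, 1.763628) = 0.169615
  p ← 1.481445 + (0.26/2)·(1.085321 + 0.169615) = 1.644587
p(1.78) ≈ 1.6446

1.6446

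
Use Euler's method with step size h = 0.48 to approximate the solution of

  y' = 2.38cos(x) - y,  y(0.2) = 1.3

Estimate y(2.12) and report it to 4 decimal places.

0.6509

Euler: y_{n+1} = y_n + h·f(x_n, y_n).
x=0.200000, y=1.300000: f=1.032558 → y ← 1.300000 + 0.48·1.032558 = 1.795628
x=0.680000, y=1.795628: f=0.054995 → y ← 1.795628 + 0.48·0.054995 = 1.822026
x=1.160000, y=1.822026: f=-0.871598 → y ← 1.822026 + 0.48·(-0.871598) = 1.403659
x=1.640000, y=1.403659: f=-1.568232 → y ← 1.403659 + 0.48·(-1.568232) = 0.650907
y(2.12) ≈ 0.6509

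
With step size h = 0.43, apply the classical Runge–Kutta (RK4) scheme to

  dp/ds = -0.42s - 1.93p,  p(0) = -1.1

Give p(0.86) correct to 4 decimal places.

-0.3081

RK4: k1 = f(s_n, p_n); k2 = f(s_n + h/2, p_n + (h/2)·k1); k3 = f(s_n + h/2, p_n + (h/2)·k2); k4 = f(s_n + h, p_n + h·k3); p_{n+1} = p_n + (h/6)·(k1 + 2k2 + 2k3 + k4).
s=0.000000, p=-1.100000:
  k1 = f(0.000000, -1.100000) = 2.123000
  k2 = f(0.215000, -0.643555) = 1.151761
  k3 = f(0.215000, -0.852371) = 1.554777
  k4 = f(0.430000, -0.431446) = 0.652091
  p ← -1.100000 + (0.43/6)·(k1 + 2k2 + 2k3 + k4) = -0.513181
s=0.430000, p=-0.513181:
  k1 = f(0.430000, -0.513181) = 0.809840
  k2 = f(0.645000, -0.339066) = 0.383497
  k3 = f(0.645000, -0.430730) = 0.560408
  k4 = f(0.860000, -0.272206) = 0.164157
  p ← -0.513181 + (0.43/6)·(k1 + 2k2 + 2k3 + k4) = -0.308085
p(0.86) ≈ -0.3081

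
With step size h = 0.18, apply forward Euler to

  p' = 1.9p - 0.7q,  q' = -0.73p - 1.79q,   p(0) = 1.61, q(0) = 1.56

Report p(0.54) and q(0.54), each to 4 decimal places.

Euler on (p,q): p_{n+1} = p_n + h·p', q_{n+1} = q_n + h·q'.
0.000000: (1.610000, 1.560000); f=(1.967000, -3.967700) → (1.964060, 0.845814)
0.180000: (1.964060, 0.845814); f=(3.139644, -2.947771) → (2.529196, 0.315215)
0.360000: (2.529196, 0.315215); f=(4.584822, -2.410548) → (3.354464, -0.118683)
(p(0.54), q(0.54)) ≈ (3.3545, -0.1187)

3.3545, -0.1187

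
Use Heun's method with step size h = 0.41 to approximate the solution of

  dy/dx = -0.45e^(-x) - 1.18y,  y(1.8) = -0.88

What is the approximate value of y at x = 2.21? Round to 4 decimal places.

Heun: k1 = f(x_n, y_n); k2 = f(x_n + h, y_n + h·k1); y_{n+1} = y_n + (h/2)·(k1 + k2).
x=1.800000, y=-0.880000:
  k1 = f(1.800000, -0.880000) = 0.964016
  k2 = f(2.210000, -0.484754) = 0.522644
  y ← -0.880000 + (0.41/2)·(0.964016 + 0.522644) = -0.575235
y(2.21) ≈ -0.5752

-0.5752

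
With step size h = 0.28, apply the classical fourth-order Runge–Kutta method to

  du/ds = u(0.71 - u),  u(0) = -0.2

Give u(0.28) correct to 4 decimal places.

RK4: k1 = f(s_n, u_n); k2 = f(s_n + h/2, u_n + (h/2)·k1); k3 = f(s_n + h/2, u_n + (h/2)·k2); k4 = f(s_n + h, u_n + h·k3); u_{n+1} = u_n + (h/6)·(k1 + 2k2 + 2k3 + k4).
s=0.000000, u=-0.200000:
  k1 = f(0.000000, -0.200000) = -0.182000
  k2 = f(0.140000, -0.225480) = -0.210932
  k3 = f(0.140000, -0.229530) = -0.215651
  k4 = f(0.280000, -0.260382) = -0.252670
  u ← -0.200000 + (0.28/6)·(k1 + 2k2 + 2k3 + k4) = -0.260099
u(0.28) ≈ -0.2601

-0.2601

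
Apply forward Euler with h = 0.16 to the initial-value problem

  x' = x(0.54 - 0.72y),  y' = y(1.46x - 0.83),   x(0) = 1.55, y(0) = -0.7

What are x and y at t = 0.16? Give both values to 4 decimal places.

1.8089, -0.8605

Euler on (x,y): x_{n+1} = x_n + h·x', y_{n+1} = y_n + h·y'.
0.000000: (1.550000, -0.700000); f=(1.618200, -1.003100) → (1.808912, -0.860496)
(x(0.16), y(0.16)) ≈ (1.8089, -0.8605)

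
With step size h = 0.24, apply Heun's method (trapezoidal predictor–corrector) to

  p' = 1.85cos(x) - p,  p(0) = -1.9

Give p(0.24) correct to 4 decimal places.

-1.1144

Heun: k1 = f(x_n, p_n); k2 = f(x_n + h, p_n + h·k1); p_{n+1} = p_n + (h/2)·(k1 + k2).
x=0.000000, p=-1.900000:
  k1 = f(0.000000, -1.900000) = 3.750000
  k2 = f(0.240000, -1.000000) = 2.796975
  p ← -1.900000 + (0.24/2)·(3.750000 + 2.796975) = -1.114363
p(0.24) ≈ -1.1144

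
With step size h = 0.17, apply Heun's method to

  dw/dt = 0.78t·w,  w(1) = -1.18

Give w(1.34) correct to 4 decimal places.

-1.6073

Heun: k1 = f(t_n, w_n); k2 = f(t_n + h, w_n + h·k1); w_{n+1} = w_n + (h/2)·(k1 + k2).
t=1.000000, w=-1.180000:
  k1 = f(1.000000, -1.180000) = -0.920400
  k2 = f(1.170000, -1.336468) = -1.219661
  w ← -1.180000 + (0.17/2)·(-0.920400 + (-1.219661)) = -1.361905
t=1.170000, w=-1.361905:
  k1 = f(1.170000, -1.361905) = -1.242875
  k2 = f(1.340000, -1.573194) = -1.644302
  w ← -1.361905 + (0.17/2)·(-1.242875 + (-1.644302)) = -1.607315
w(1.34) ≈ -1.6073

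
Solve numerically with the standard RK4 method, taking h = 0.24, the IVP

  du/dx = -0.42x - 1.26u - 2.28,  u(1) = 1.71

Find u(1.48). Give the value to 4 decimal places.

-0.0783

RK4: k1 = f(x_n, u_n); k2 = f(x_n + h/2, u_n + (h/2)·k1); k3 = f(x_n + h/2, u_n + (h/2)·k2); k4 = f(x_n + h, u_n + h·k3); u_{n+1} = u_n + (h/6)·(k1 + 2k2 + 2k3 + k4).
x=1.000000, u=1.710000:
  k1 = f(1.000000, 1.710000) = -4.854600
  k2 = f(1.120000, 1.127448) = -4.170984
  k3 = f(1.120000, 1.209482) = -4.274347
  k4 = f(1.240000, 0.684157) = -3.662837
  u ← 1.710000 + (0.24/6)·(k1 + 2k2 + 2k3 + k4) = 0.693676
x=1.240000, u=0.693676:
  k1 = f(1.240000, 0.693676) = -3.674832
  k2 = f(1.360000, 0.252696) = -3.169597
  k3 = f(1.360000, 0.313324) = -3.245989
  k4 = f(1.480000, -0.085361) = -2.794045
  u ← 0.693676 + (0.24/6)·(k1 + 2k2 + 2k3 + k4) = -0.078326
u(1.48) ≈ -0.0783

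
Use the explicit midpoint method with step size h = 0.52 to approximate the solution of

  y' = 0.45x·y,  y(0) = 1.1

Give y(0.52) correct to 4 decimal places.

1.1669

Midpoint: k1 = f(x_n, y_n); k2 = f(x_n + h/2, y_n + (h/2)·k1); y_{n+1} = y_n + h·k2.
x=0.000000, y=1.100000:
  k1 = f(0.000000, 1.100000) = 0.000000
  k2 = f(0.260000, 1.100000) = 0.128700
  y ← 1.100000 + 0.52·0.128700 = 1.166924
y(0.52) ≈ 1.1669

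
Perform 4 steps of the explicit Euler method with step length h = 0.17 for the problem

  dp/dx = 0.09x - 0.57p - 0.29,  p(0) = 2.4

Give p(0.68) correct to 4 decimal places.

1.4407

Euler: p_{n+1} = p_n + h·f(x_n, p_n).
x=0.000000, p=2.400000: f=-1.658000 → p ← 2.400000 + 0.17·(-1.658000) = 2.118140
x=0.170000, p=2.118140: f=-1.482040 → p ← 2.118140 + 0.17·(-1.482040) = 1.866193
x=0.340000, p=1.866193: f=-1.323130 → p ← 1.866193 + 0.17·(-1.323130) = 1.641261
x=0.510000, p=1.641261: f=-1.179619 → p ← 1.641261 + 0.17·(-1.179619) = 1.440726
p(0.68) ≈ 1.4407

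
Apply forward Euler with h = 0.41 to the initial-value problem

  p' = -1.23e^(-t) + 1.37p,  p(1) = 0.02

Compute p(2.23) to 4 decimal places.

Euler: p_{n+1} = p_n + h·f(t_n, p_n).
t=1.000000, p=0.020000: f=-0.425092 → p ← 0.020000 + 0.41·(-0.425092) = -0.154288
t=1.410000, p=-0.154288: f=-0.511670 → p ← -0.154288 + 0.41·(-0.511670) = -0.364072
t=1.820000, p=-0.364072: f=-0.698071 → p ← -0.364072 + 0.41·(-0.698071) = -0.650281
p(2.23) ≈ -0.6503

-0.6503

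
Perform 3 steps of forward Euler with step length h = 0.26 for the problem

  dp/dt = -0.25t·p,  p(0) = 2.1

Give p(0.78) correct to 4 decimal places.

1.9947

Euler: p_{n+1} = p_n + h·f(t_n, p_n).
t=0.000000, p=2.100000: f=0.000000 → p ← 2.100000 + 0.26·0.000000 = 2.100000
t=0.260000, p=2.100000: f=-0.136500 → p ← 2.100000 + 0.26·(-0.136500) = 2.064510
t=0.520000, p=2.064510: f=-0.268386 → p ← 2.064510 + 0.26·(-0.268386) = 1.994730
p(0.78) ≈ 1.9947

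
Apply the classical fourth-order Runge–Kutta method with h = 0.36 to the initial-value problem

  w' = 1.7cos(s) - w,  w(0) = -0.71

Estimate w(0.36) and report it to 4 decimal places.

RK4: k1 = f(s_n, w_n); k2 = f(s_n + h/2, w_n + (h/2)·k1); k3 = f(s_n + h/2, w_n + (h/2)·k2); k4 = f(s_n + h, w_n + h·k3); w_{n+1} = w_n + (h/6)·(k1 + 2k2 + 2k3 + k4).
s=0.000000, w=-0.710000:
  k1 = f(0.000000, -0.710000) = 2.410000
  k2 = f(0.180000, -0.276200) = 1.948734
  k3 = f(0.180000, -0.359228) = 2.031762
  k4 = f(0.360000, 0.021434) = 1.569590
  w ← -0.710000 + (0.36/6)·(k1 + 2k2 + 2k3 + k4) = 0.006435
w(0.36) ≈ 0.0064

0.0064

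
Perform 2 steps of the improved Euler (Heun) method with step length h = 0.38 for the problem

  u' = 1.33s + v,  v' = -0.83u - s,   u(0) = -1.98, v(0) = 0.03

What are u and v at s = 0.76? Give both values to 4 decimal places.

Heun on (u,v): k1 = f(s_n, state_n); k2 = f(s_n + h, state_n + h·k1); state_{n+1} = state_n + (h/2)·(k1 + k2).
0.000000: (-1.980000, 0.030000)
  k1 = (0.030000, 1.643400)
  predictor → (-1.968600, 0.654492)
  k2 = (1.159892, 1.253938)
  → (-1.753921, 0.580494)
0.380000: (-1.753921, 0.580494)
  k1 = (1.085894, 1.075754)
  predictor → (-1.341281, 0.989281)
  k2 = (2.000081, 0.353263)
  → (-1.167585, 0.852007)
(u(0.76), v(0.76)) ≈ (-1.1676, 0.8520)

-1.1676, 0.8520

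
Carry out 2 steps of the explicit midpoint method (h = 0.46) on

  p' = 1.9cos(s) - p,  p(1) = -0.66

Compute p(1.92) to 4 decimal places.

Midpoint: k1 = f(s_n, p_n); k2 = f(s_n + h/2, p_n + (h/2)·k1); p_{n+1} = p_n + h·k2.
s=1.000000, p=-0.660000:
  k1 = f(1.000000, -0.660000) = 1.686574
  k2 = f(1.230000, -0.272088) = 0.907140
  p ← -0.660000 + 0.46·0.907140 = -0.242716
s=1.460000, p=-0.242716:
  k1 = f(1.460000, -0.242716) = 0.452798
  k2 = f(1.690000, -0.138572) = -0.087379
  p ← -0.242716 + 0.46·(-0.087379) = -0.282910
p(1.92) ≈ -0.2829

-0.2829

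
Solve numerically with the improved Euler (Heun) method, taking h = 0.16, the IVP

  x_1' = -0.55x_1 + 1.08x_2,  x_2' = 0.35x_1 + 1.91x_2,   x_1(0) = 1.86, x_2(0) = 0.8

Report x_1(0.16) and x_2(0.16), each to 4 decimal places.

1.8658, 1.2012

Heun on (x_1,x_2): k1 = f(s_n, state_n); k2 = f(s_n + h, state_n + h·k1); state_{n+1} = state_n + (h/2)·(k1 + k2).
0.000000: (1.860000, 0.800000)
  k1 = (-0.159000, 2.179000)
  predictor → (1.834560, 1.148640)
  k2 = (0.231523, 2.835998)
  → (1.865802, 1.201200)
(x_1(0.16), x_2(0.16)) ≈ (1.8658, 1.2012)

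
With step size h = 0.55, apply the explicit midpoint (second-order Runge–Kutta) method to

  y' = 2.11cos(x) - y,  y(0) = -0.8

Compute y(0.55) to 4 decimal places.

0.3168

Midpoint: k1 = f(x_n, y_n); k2 = f(x_n + h/2, y_n + (h/2)·k1); y_{n+1} = y_n + h·k2.
x=0.000000, y=-0.800000:
  k1 = f(0.000000, -0.800000) = 2.910000
  k2 = f(0.275000, 0.000250) = 2.030467
  y ← -0.800000 + 0.55·2.030467 = 0.316757
y(0.55) ≈ 0.3168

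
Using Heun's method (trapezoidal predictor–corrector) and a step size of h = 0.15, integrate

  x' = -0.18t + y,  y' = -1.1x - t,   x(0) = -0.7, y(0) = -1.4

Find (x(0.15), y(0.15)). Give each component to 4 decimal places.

-0.9034, -1.2784

Heun on (x,y): k1 = f(t_n, state_n); k2 = f(t_n + h, state_n + h·k1); state_{n+1} = state_n + (h/2)·(k1 + k2).
0.000000: (-0.700000, -1.400000)
  k1 = (-1.400000, 0.770000)
  predictor → (-0.910000, -1.284500)
  k2 = (-1.311500, 0.851000)
  → (-0.903362, -1.278425)
(x(0.15), y(0.15)) ≈ (-0.9034, -1.2784)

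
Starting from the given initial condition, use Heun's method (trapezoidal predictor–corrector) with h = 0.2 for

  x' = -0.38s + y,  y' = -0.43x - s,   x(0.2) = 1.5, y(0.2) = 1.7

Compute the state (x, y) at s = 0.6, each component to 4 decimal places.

2.0382, 1.2306

Heun on (x,y): k1 = f(s_n, state_n); k2 = f(s_n + h, state_n + h·k1); state_{n+1} = state_n + (h/2)·(k1 + k2).
0.200000: (1.500000, 1.700000)
  k1 = (1.624000, -0.845000)
  predictor → (1.824800, 1.531000)
  k2 = (1.379000, -1.184664)
  → (1.800300, 1.497034)
0.400000: (1.800300, 1.497034)
  k1 = (1.345034, -1.174129)
  predictor → (2.069307, 1.262208)
  k2 = (1.034208, -1.489802)
  → (2.038224, 1.230641)
(x(0.6), y(0.6)) ≈ (2.0382, 1.2306)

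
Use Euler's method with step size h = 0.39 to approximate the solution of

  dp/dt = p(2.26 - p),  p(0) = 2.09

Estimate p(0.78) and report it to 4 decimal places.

2.2559

Euler: p_{n+1} = p_n + h·f(t_n, p_n).
t=0.000000, p=2.090000: f=0.355300 → p ← 2.090000 + 0.39·0.355300 = 2.228567
t=0.390000, p=2.228567: f=0.070051 → p ← 2.228567 + 0.39·0.070051 = 2.255887
p(0.78) ≈ 2.2559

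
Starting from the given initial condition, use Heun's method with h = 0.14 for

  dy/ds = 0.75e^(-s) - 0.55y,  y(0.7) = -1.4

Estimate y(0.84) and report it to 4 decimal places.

-1.2496

Heun: k1 = f(s_n, y_n); k2 = f(s_n + h, y_n + h·k1); y_{n+1} = y_n + (h/2)·(k1 + k2).
s=0.700000, y=-1.400000:
  k1 = f(0.700000, -1.400000) = 1.142439
  k2 = f(0.840000, -1.240059) = 1.005815
  y ← -1.400000 + (0.14/2)·(1.142439 + 1.005815) = -1.249622
y(0.84) ≈ -1.2496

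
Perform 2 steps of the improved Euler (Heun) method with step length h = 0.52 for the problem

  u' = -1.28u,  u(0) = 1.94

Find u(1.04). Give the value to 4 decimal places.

Heun: k1 = f(s_n, u_n); k2 = f(s_n + h, u_n + h·k1); u_{n+1} = u_n + (h/2)·(k1 + k2).
s=0.000000, u=1.940000:
  k1 = f(0.000000, 1.940000) = -2.483200
  k2 = f(0.520000, 0.648736) = -0.830382
  u ← 1.940000 + (0.52/2)·(-2.483200 + (-0.830382)) = 1.078469
s=0.520000, u=1.078469:
  k1 = f(0.520000, 1.078469) = -1.380440
  k2 = f(1.040000, 0.360640) = -0.461619
  u ← 1.078469 + (0.52/2)·(-1.380440 + (-0.461619)) = 0.599533
u(1.04) ≈ 0.5995

0.5995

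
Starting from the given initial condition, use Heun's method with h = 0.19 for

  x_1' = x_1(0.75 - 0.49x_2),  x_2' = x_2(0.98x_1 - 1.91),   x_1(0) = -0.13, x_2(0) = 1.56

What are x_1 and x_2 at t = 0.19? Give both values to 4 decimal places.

-0.1333, 1.0730

Heun on (x_1,x_2): k1 = f(t_n, state_n); k2 = f(t_n + h, state_n + h·k1); state_{n+1} = state_n + (h/2)·(k1 + k2).
0.000000: (-0.130000, 1.560000)
  k1 = (0.001872, -3.178344)
  predictor → (-0.129644, 0.956115)
  k2 = (-0.036495, -1.947655)
  → (-0.133289, 1.073030)
(x_1(0.19), x_2(0.19)) ≈ (-0.1333, 1.0730)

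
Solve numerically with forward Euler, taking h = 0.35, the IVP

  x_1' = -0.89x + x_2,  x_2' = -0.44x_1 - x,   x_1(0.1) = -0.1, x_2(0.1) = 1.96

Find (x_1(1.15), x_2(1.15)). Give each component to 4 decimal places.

Euler on (x_1,x_2): x_1_{n+1} = x_1_n + h·x_1', x_2_{n+1} = x_2_n + h·x_2'.
0.100000: (-0.100000, 1.960000); f=(1.871000, -0.056000) → (0.554850, 1.940400)
0.450000: (0.554850, 1.940400); f=(1.539900, -0.694134) → (1.093815, 1.697453)
0.800000: (1.093815, 1.697453); f=(0.985453, -1.281279) → (1.438724, 1.249006)
(x_1(1.15), x_2(1.15)) ≈ (1.4387, 1.2490)

1.4387, 1.2490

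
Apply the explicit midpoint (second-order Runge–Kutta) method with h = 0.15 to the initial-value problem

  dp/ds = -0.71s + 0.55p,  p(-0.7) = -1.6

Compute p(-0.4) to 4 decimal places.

-1.7581

Midpoint: k1 = f(s_n, p_n); k2 = f(s_n + h/2, p_n + (h/2)·k1); p_{n+1} = p_n + h·k2.
s=-0.700000, p=-1.600000:
  k1 = f(-0.700000, -1.600000) = -0.383000
  k2 = f(-0.625000, -1.628725) = -0.452049
  p ← -1.600000 + 0.15·(-0.452049) = -1.667807
s=-0.550000, p=-1.667807:
  k1 = f(-0.550000, -1.667807) = -0.526794
  k2 = f(-0.475000, -1.707317) = -0.601774
  p ← -1.667807 + 0.15·(-0.601774) = -1.758073
p(-0.4) ≈ -1.7581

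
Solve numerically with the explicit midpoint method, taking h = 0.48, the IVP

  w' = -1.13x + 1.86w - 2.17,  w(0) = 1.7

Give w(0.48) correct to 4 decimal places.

2.2585

Midpoint: k1 = f(x_n, w_n); k2 = f(x_n + h/2, w_n + (h/2)·k1); w_{n+1} = w_n + h·k2.
x=0.000000, w=1.700000:
  k1 = f(0.000000, 1.700000) = 0.992000
  k2 = f(0.240000, 1.938080) = 1.163629
  w ← 1.700000 + 0.48·1.163629 = 2.258542
w(0.48) ≈ 2.2585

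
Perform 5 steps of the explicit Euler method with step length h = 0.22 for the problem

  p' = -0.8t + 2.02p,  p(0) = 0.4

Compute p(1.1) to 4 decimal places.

1.9139

Euler: p_{n+1} = p_n + h·f(t_n, p_n).
t=0.000000, p=0.400000: f=0.808000 → p ← 0.400000 + 0.22·0.808000 = 0.577760
t=0.220000, p=0.577760: f=0.991075 → p ← 0.577760 + 0.22·0.991075 = 0.795797
t=0.440000, p=0.795797: f=1.255509 → p ← 0.795797 + 0.22·1.255509 = 1.072009
t=0.660000, p=1.072009: f=1.637457 → p ← 1.072009 + 0.22·1.637457 = 1.432249
t=0.880000, p=1.432249: f=2.189143 → p ← 1.432249 + 0.22·2.189143 = 1.913861
p(1.1) ≈ 1.9139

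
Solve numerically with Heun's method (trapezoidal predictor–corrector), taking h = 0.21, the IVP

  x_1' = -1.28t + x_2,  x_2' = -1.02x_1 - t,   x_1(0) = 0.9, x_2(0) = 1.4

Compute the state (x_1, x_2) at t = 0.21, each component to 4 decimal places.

Heun on (x_1,x_2): k1 = f(t_n, state_n); k2 = f(t_n + h, state_n + h·k1); state_{n+1} = state_n + (h/2)·(k1 + k2).
0.000000: (0.900000, 1.400000)
  k1 = (1.400000, -0.918000)
  predictor → (1.194000, 1.207220)
  k2 = (0.938420, -1.427880)
  → (1.145534, 1.153683)
(x_1(0.21), x_2(0.21)) ≈ (1.1455, 1.1537)

1.1455, 1.1537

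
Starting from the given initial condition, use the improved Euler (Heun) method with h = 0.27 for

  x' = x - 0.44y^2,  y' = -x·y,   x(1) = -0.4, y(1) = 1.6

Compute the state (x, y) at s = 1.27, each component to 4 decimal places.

Heun on (x,y): k1 = f(s_n, state_n); k2 = f(s_n + h, state_n + h·k1); state_{n+1} = state_n + (h/2)·(k1 + k2).
1.000000: (-0.400000, 1.600000)
  k1 = (-1.526400, 0.640000)
  predictor → (-0.812128, 1.772800)
  k2 = (-2.194969, 1.439741)
  → (-0.902385, 1.880765)
(x(1.27), y(1.27)) ≈ (-0.9024, 1.8808)

-0.9024, 1.8808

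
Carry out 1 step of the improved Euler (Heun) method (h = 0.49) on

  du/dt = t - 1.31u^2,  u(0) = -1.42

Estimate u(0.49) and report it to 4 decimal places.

-4.3117

Heun: k1 = f(t_n, u_n); k2 = f(t_n + h, u_n + h·k1); u_{n+1} = u_n + (h/2)·(k1 + k2).
t=0.000000, u=-1.420000:
  k1 = f(0.000000, -1.420000) = -2.641484
  k2 = f(0.490000, -2.714327) = -9.161519
  u ← -1.420000 + (0.49/2)·(-2.641484 + (-9.161519)) = -4.311736
u(0.49) ≈ -4.3117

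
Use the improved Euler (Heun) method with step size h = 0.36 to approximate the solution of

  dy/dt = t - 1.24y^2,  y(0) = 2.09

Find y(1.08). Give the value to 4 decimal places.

Heun: k1 = f(t_n, y_n); k2 = f(t_n + h, y_n + h·k1); y_{n+1} = y_n + (h/2)·(k1 + k2).
t=0.000000, y=2.090000:
  k1 = f(0.000000, 2.090000) = -5.416444
  k2 = f(0.360000, 0.140080) = 0.335668
  y ← 2.090000 + (0.36/2)·(-5.416444 + 0.335668) = 1.175460
t=0.360000, y=1.175460:
  k1 = f(0.360000, 1.175460) = -1.353317
  k2 = f(0.720000, 0.688266) = 0.132599
  y ← 1.175460 + (0.36/2)·(-1.353317 + 0.132599) = 0.955731
t=0.720000, y=0.955731:
  k1 = f(0.720000, 0.955731) = -0.412643
  k2 = f(1.080000, 0.807180) = 0.272092
  y ← 0.955731 + (0.36/2)·(-0.412643 + 0.272092) = 0.930432
y(1.08) ≈ 0.9304

0.9304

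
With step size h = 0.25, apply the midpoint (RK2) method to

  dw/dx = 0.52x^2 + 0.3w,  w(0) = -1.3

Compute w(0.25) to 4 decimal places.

Midpoint: k1 = f(x_n, w_n); k2 = f(x_n + h/2, w_n + (h/2)·k1); w_{n+1} = w_n + h·k2.
x=0.000000, w=-1.300000:
  k1 = f(0.000000, -1.300000) = -0.390000
  k2 = f(0.125000, -1.348750) = -0.396500
  w ← -1.300000 + 0.25·(-0.396500) = -1.399125
w(0.25) ≈ -1.3991

-1.3991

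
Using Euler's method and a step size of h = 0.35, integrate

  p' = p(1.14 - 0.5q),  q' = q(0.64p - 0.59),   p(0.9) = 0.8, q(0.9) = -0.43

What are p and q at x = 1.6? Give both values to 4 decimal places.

Euler on (p,q): p_{n+1} = p_n + h·p', q_{n+1} = q_n + h·q'.
0.900000: (0.800000, -0.430000); f=(1.084000, 0.033540) → (1.179400, -0.418261)
1.250000: (1.179400, -0.418261); f=(1.591165, -0.068936) → (1.736308, -0.442389)
(p(1.6), q(1.6)) ≈ (1.7363, -0.4424)

1.7363, -0.4424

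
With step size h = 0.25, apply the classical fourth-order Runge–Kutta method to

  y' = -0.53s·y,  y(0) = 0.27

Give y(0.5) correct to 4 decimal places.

0.2527

RK4: k1 = f(s_n, y_n); k2 = f(s_n + h/2, y_n + (h/2)·k1); k3 = f(s_n + h/2, y_n + (h/2)·k2); k4 = f(s_n + h, y_n + h·k3); y_{n+1} = y_n + (h/6)·(k1 + 2k2 + 2k3 + k4).
s=0.000000, y=0.270000:
  k1 = f(0.000000, 0.270000) = 0.000000
  k2 = f(0.125000, 0.270000) = -0.017888
  k3 = f(0.125000, 0.267764) = -0.017739
  k4 = f(0.250000, 0.265565) = -0.035187
  y ← 0.270000 + (0.25/6)·(k1 + 2k2 + 2k3 + k4) = 0.265565
s=0.250000, y=0.265565:
  k1 = f(0.250000, 0.265565) = -0.035187
  k2 = f(0.375000, 0.261167) = -0.051907
  k3 = f(0.375000, 0.259077) = -0.051491
  k4 = f(0.500000, 0.252692) = -0.066963
  y ← 0.265565 + (0.25/6)·(k1 + 2k2 + 2k3 + k4) = 0.252692
y(0.5) ≈ 0.2527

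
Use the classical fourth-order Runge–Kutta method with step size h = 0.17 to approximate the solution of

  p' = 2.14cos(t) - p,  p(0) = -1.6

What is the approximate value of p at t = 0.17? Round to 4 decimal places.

-1.0170

RK4: k1 = f(t_n, p_n); k2 = f(t_n + h/2, p_n + (h/2)·k1); k3 = f(t_n + h/2, p_n + (h/2)·k2); k4 = f(t_n + h, p_n + h·k3); p_{n+1} = p_n + (h/6)·(k1 + 2k2 + 2k3 + k4).
t=0.000000, p=-1.600000:
  k1 = f(0.000000, -1.600000) = 3.740000
  k2 = f(0.085000, -1.282100) = 3.414374
  k3 = f(0.085000, -1.309778) = 3.442052
  k4 = f(0.170000, -1.014851) = 3.124003
  p ← -1.600000 + (0.17/6)·(k1 + 2k2 + 2k3 + k4) = -1.016989
p(0.17) ≈ -1.0170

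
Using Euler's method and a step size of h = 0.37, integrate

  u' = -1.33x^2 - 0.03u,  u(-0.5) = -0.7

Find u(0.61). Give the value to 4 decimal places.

Euler: u_{n+1} = u_n + h·f(x_n, u_n).
x=-0.500000, u=-0.700000: f=-0.311500 → u ← -0.700000 + 0.37·(-0.311500) = -0.815255
x=-0.130000, u=-0.815255: f=0.001981 → u ← -0.815255 + 0.37·0.001981 = -0.814522
x=0.240000, u=-0.814522: f=-0.052172 → u ← -0.814522 + 0.37·(-0.052172) = -0.833826
u(0.61) ≈ -0.8338

-0.8338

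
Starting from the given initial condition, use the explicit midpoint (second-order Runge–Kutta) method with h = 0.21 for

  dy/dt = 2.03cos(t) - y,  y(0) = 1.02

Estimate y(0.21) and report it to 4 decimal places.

Midpoint: k1 = f(t_n, y_n); k2 = f(t_n + h/2, y_n + (h/2)·k1); y_{n+1} = y_n + h·k2.
t=0.000000, y=1.020000:
  k1 = f(0.000000, 1.020000) = 1.010000
  k2 = f(0.105000, 1.126050) = 0.892770
  y ← 1.020000 + 0.21·0.892770 = 1.207482
y(0.21) ≈ 1.2075

1.2075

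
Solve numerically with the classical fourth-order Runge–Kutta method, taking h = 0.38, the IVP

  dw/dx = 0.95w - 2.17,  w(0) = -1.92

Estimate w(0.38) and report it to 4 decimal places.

RK4: k1 = f(x_n, w_n); k2 = f(x_n + h/2, w_n + (h/2)·k1); k3 = f(x_n + h/2, w_n + (h/2)·k2); k4 = f(x_n + h, w_n + h·k3); w_{n+1} = w_n + (h/6)·(k1 + 2k2 + 2k3 + k4).
x=0.000000, w=-1.920000:
  k1 = f(0.000000, -1.920000) = -3.994000
  k2 = f(0.190000, -2.678860) = -4.714917
  k3 = f(0.190000, -2.815834) = -4.845043
  k4 = f(0.380000, -3.761116) = -5.743060
  w ← -1.920000 + (0.38/6)·(k1 + 2k2 + 2k3 + k4) = -3.747609
w(0.38) ≈ -3.7476

-3.7476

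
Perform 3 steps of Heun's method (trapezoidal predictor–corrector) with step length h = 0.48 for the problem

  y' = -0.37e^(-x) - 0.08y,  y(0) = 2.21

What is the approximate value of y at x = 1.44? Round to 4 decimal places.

Heun: k1 = f(x_n, y_n); k2 = f(x_n + h, y_n + h·k1); y_{n+1} = y_n + (h/2)·(k1 + k2).
x=0.000000, y=2.210000:
  k1 = f(0.000000, 2.210000) = -0.546800
  k2 = f(0.480000, 1.947536) = -0.384753
  y ← 2.210000 + (0.48/2)·(-0.546800 + (-0.384753)) = 1.986427
x=0.480000, y=1.986427:
  k1 = f(0.480000, 1.986427) = -0.387864
  k2 = f(0.960000, 1.800253) = -0.285691
  y ← 1.986427 + (0.48/2)·(-0.387864 + (-0.285691)) = 1.824774
x=0.960000, y=1.824774:
  k1 = f(0.960000, 1.824774) = -0.287652
  k2 = f(1.440000, 1.686701) = -0.222599
  y ← 1.824774 + (0.48/2)·(-0.287652 + (-0.222599)) = 1.702314
y(1.44) ≈ 1.7023

1.7023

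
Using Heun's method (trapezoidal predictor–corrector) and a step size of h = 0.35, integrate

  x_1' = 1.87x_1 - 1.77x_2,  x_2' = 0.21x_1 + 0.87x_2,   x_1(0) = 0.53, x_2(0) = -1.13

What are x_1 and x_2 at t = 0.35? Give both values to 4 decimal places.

2.0140, -1.4431

Heun on (x_1,x_2): k1 = f(t_n, state_n); k2 = f(t_n + h, state_n + h·k1); state_{n+1} = state_n + (h/2)·(k1 + k2).
0.000000: (0.530000, -1.130000)
  k1 = (2.991200, -0.871800)
  predictor → (1.576920, -1.435130)
  k2 = (5.489021, -0.917410)
  → (2.014039, -1.443112)
(x_1(0.35), x_2(0.35)) ≈ (2.0140, -1.4431)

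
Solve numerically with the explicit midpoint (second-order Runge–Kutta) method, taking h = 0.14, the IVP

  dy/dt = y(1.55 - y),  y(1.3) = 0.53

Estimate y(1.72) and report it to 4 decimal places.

Midpoint: k1 = f(t_n, y_n); k2 = f(t_n + h/2, y_n + (h/2)·k1); y_{n+1} = y_n + h·k2.
t=1.300000, y=0.530000:
  k1 = f(1.300000, 0.530000) = 0.540600
  k2 = f(1.370000, 0.567842) = 0.557711
  y ← 0.530000 + 0.14·0.557711 = 0.608079
t=1.440000, y=0.608079:
  k1 = f(1.440000, 0.608079) = 0.572763
  k2 = f(1.510000, 0.648173) = 0.584540
  y ← 0.608079 + 0.14·0.584540 = 0.689915
t=1.580000, y=0.689915:
  k1 = f(1.580000, 0.689915) = 0.593386
  k2 = f(1.650000, 0.731452) = 0.598729
  y ← 0.689915 + 0.14·0.598729 = 0.773737
y(1.72) ≈ 0.7737

0.7737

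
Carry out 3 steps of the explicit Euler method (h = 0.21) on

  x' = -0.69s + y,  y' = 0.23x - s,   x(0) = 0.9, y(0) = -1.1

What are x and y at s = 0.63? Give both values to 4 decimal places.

0.1315, -1.1364

Euler on (x,y): x_{n+1} = x_n + h·x', y_{n+1} = y_n + h·y'.
0.000000: (0.900000, -1.100000); f=(-1.100000, 0.207000) → (0.669000, -1.056530)
0.210000: (0.669000, -1.056530); f=(-1.201430, -0.056130) → (0.416700, -1.068317)
0.420000: (0.416700, -1.068317); f=(-1.358117, -0.324159) → (0.131495, -1.136391)
(x(0.63), y(0.63)) ≈ (0.1315, -1.1364)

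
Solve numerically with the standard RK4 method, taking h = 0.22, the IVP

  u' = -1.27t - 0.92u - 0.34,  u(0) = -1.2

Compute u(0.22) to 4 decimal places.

RK4: k1 = f(t_n, u_n); k2 = f(t_n + h/2, u_n + (h/2)·k1); k3 = f(t_n + h/2, u_n + (h/2)·k2); k4 = f(t_n + h, u_n + h·k3); u_{n+1} = u_n + (h/6)·(k1 + 2k2 + 2k3 + k4).
t=0.000000, u=-1.200000:
  k1 = f(0.000000, -1.200000) = 0.764000
  k2 = f(0.110000, -1.115960) = 0.546983
  k3 = f(0.110000, -1.139832) = 0.568945
  k4 = f(0.220000, -1.074832) = 0.369445
  u ← -1.200000 + (0.22/6)·(k1 + 2k2 + 2k3 + k4) = -1.076606
u(0.22) ≈ -1.0766

-1.0766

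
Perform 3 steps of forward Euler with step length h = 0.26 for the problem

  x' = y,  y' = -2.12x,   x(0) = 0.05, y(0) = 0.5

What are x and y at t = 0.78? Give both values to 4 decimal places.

0.3999, 0.2063

Euler on (x,y): x_{n+1} = x_n + h·x', y_{n+1} = y_n + h·y'.
0.000000: (0.050000, 0.500000); f=(0.500000, -0.106000) → (0.180000, 0.472440)
0.260000: (0.180000, 0.472440); f=(0.472440, -0.381600) → (0.302834, 0.373224)
0.520000: (0.302834, 0.373224); f=(0.373224, -0.642009) → (0.399873, 0.206302)
(x(0.78), y(0.78)) ≈ (0.3999, 0.2063)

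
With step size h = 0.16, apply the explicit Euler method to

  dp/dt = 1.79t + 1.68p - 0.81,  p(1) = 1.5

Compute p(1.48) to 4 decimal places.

Euler: p_{n+1} = p_n + h·f(t_n, p_n).
t=1.000000, p=1.500000: f=3.500000 → p ← 1.500000 + 0.16·3.500000 = 2.060000
t=1.160000, p=2.060000: f=4.727200 → p ← 2.060000 + 0.16·4.727200 = 2.816352
t=1.320000, p=2.816352: f=6.284271 → p ← 2.816352 + 0.16·6.284271 = 3.821835
p(1.48) ≈ 3.8218

3.8218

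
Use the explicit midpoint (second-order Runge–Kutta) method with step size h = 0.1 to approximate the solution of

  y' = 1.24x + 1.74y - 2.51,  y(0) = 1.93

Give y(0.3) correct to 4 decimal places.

2.3275

Midpoint: k1 = f(x_n, y_n); k2 = f(x_n + h/2, y_n + (h/2)·k1); y_{n+1} = y_n + h·k2.
x=0.000000, y=1.930000:
  k1 = f(0.000000, 1.930000) = 0.848200
  k2 = f(0.050000, 1.972410) = 0.983993
  y ← 1.930000 + 0.1·0.983993 = 2.028399
x=0.100000, y=2.028399:
  k1 = f(0.100000, 2.028399) = 1.143415
  k2 = f(0.150000, 2.085570) = 1.304892
  y ← 2.028399 + 0.1·1.304892 = 2.158889
x=0.200000, y=2.158889:
  k1 = f(0.200000, 2.158889) = 1.494466
  k2 = f(0.250000, 2.233612) = 1.686485
  y ← 2.158889 + 0.1·1.686485 = 2.327537
y(0.3) ≈ 2.3275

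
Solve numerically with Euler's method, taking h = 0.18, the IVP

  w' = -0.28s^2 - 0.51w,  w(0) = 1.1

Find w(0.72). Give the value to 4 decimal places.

Euler: w_{n+1} = w_n + h·f(s_n, w_n).
s=0.000000, w=1.100000: f=-0.561000 → w ← 1.100000 + 0.18·(-0.561000) = 0.999020
s=0.180000, w=0.999020: f=-0.518572 → w ← 0.999020 + 0.18·(-0.518572) = 0.905677
s=0.360000, w=0.905677: f=-0.498183 → w ← 0.905677 + 0.18·(-0.498183) = 0.816004
s=0.540000, w=0.816004: f=-0.497810 → w ← 0.816004 + 0.18·(-0.497810) = 0.726398
w(0.72) ≈ 0.7264

0.7264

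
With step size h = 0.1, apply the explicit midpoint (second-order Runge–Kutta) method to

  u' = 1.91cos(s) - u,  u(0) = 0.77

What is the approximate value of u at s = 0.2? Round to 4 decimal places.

0.9740

Midpoint: k1 = f(s_n, u_n); k2 = f(s_n + h/2, u_n + (h/2)·k1); u_{n+1} = u_n + h·k2.
s=0.000000, u=0.770000:
  k1 = f(0.000000, 0.770000) = 1.140000
  k2 = f(0.050000, 0.827000) = 1.080613
  u ← 0.770000 + 0.1·1.080613 = 0.878061
s=0.100000, u=0.878061:
  k1 = f(0.100000, 0.878061) = 1.022397
  k2 = f(0.150000, 0.929181) = 0.959372
  u ← 0.878061 + 0.1·0.959372 = 0.973998
u(0.2) ≈ 0.9740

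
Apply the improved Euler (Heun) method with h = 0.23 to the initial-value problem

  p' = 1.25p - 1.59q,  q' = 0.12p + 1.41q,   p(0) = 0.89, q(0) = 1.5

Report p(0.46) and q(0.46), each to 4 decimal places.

-0.3867, 2.8836

Heun on (p,q): k1 = f(s_n, state_n); k2 = f(s_n + h, state_n + h·k1); state_{n+1} = state_n + (h/2)·(k1 + k2).
0.000000: (0.890000, 1.500000)
  k1 = (-1.272500, 2.221800)
  predictor → (0.597325, 2.011014)
  k2 = (-2.450856, 2.907209)
  → (0.461814, 2.089836)
0.230000: (0.461814, 2.089836)
  k1 = (-2.745572, 3.002086)
  predictor → (-0.169667, 2.780316)
  k2 = (-4.632787, 3.899885)
  → (-0.386697, 2.883563)
(p(0.46), q(0.46)) ≈ (-0.3867, 2.8836)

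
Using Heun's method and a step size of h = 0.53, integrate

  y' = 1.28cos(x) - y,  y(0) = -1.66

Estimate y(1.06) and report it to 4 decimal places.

-0.0392

Heun: k1 = f(x_n, y_n); k2 = f(x_n + h, y_n + h·k1); y_{n+1} = y_n + (h/2)·(k1 + k2).
x=0.000000, y=-1.660000:
  k1 = f(0.000000, -1.660000) = 2.940000
  k2 = f(0.530000, -0.101800) = 1.206193
  y ← -1.660000 + (0.53/2)·(2.940000 + 1.206193) = -0.561259
x=0.530000, y=-0.561259:
  k1 = f(0.530000, -0.561259) = 1.665652
  k2 = f(1.060000, 0.321537) = 0.304220
  y ← -0.561259 + (0.53/2)·(1.665652 + 0.304220) = -0.039243
y(1.06) ≈ -0.0392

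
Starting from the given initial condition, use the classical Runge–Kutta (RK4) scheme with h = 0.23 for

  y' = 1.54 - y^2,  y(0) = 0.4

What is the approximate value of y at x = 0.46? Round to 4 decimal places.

0.8919

RK4: k1 = f(x_n, y_n); k2 = f(x_n + h/2, y_n + (h/2)·k1); k3 = f(x_n + h/2, y_n + (h/2)·k2); k4 = f(x_n + h, y_n + h·k3); y_{n+1} = y_n + (h/6)·(k1 + 2k2 + 2k3 + k4).
x=0.000000, y=0.400000:
  k1 = f(0.000000, 0.400000) = 1.380000
  k2 = f(0.115000, 0.558700) = 1.227854
  k3 = f(0.115000, 0.541203) = 1.247099
  k4 = f(0.230000, 0.686833) = 1.068261
  y ← 0.400000 + (0.23/6)·(k1 + 2k2 + 2k3 + k4) = 0.683596
x=0.230000, y=0.683596:
  k1 = f(0.230000, 0.683596) = 1.072696
  k2 = f(0.345000, 0.806956) = 0.888821
  k3 = f(0.345000, 0.785811) = 0.922501
  k4 = f(0.460000, 0.895772) = 0.737593
  y ← 0.683596 + (0.23/6)·(k1 + 2k2 + 2k3 + k4) = 0.891859
y(0.46) ≈ 0.8919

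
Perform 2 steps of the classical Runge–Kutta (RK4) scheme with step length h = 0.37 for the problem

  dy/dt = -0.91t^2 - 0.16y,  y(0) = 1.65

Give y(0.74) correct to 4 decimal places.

RK4: k1 = f(t_n, y_n); k2 = f(t_n + h/2, y_n + (h/2)·k1); k3 = f(t_n + h/2, y_n + (h/2)·k2); k4 = f(t_n + h, y_n + h·k3); y_{n+1} = y_n + (h/6)·(k1 + 2k2 + 2k3 + k4).
t=0.000000, y=1.650000:
  k1 = f(0.000000, 1.650000) = -0.264000
  k2 = f(0.185000, 1.601160) = -0.287330
  k3 = f(0.185000, 1.596844) = -0.286640
  k4 = f(0.370000, 1.543943) = -0.371610
  y ← 1.650000 + (0.37/6)·(k1 + 2k2 + 2k3 + k4) = 1.540014
t=0.370000, y=1.540014:
  k1 = f(0.370000, 1.540014) = -0.370981
  k2 = f(0.555000, 1.471383) = -0.515724
  k3 = f(0.555000, 1.444605) = -0.511440
  k4 = f(0.740000, 1.350782) = -0.714441
  y ← 1.540014 + (0.37/6)·(k1 + 2k2 + 2k3 + k4) = 1.346397
y(0.74) ≈ 1.3464

1.3464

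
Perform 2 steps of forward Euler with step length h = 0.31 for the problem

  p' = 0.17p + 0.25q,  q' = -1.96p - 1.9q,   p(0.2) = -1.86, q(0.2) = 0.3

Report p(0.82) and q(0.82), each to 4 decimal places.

Euler on (p,q): p_{n+1} = p_n + h·p', q_{n+1} = q_n + h·q'.
0.200000: (-1.860000, 0.300000); f=(-0.241200, 3.075600) → (-1.934772, 1.253436)
0.510000: (-1.934772, 1.253436); f=(-0.015552, 1.410625) → (-1.939593, 1.690730)
(p(0.82), q(0.82)) ≈ (-1.9396, 1.6907)

-1.9396, 1.6907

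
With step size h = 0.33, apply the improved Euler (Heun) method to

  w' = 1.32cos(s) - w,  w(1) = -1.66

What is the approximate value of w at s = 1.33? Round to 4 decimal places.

-1.0718

Heun: k1 = f(s_n, w_n); k2 = f(s_n + h, w_n + h·k1); w_{n+1} = w_n + (h/2)·(k1 + k2).
s=1.000000, w=-1.660000:
  k1 = f(1.000000, -1.660000) = 2.373199
  k2 = f(1.330000, -0.876844) = 1.191633
  w ← -1.660000 + (0.33/2)·(2.373199 + 1.191633) = -1.071803
w(1.33) ≈ -1.0718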